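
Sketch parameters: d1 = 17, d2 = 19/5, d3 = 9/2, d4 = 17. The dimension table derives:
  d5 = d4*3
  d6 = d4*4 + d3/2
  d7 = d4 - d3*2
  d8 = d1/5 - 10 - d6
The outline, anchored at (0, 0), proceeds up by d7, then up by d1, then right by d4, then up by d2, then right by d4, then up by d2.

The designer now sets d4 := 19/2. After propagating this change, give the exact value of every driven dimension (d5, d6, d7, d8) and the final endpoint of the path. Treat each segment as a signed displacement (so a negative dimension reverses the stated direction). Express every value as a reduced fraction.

Apply edit: d4 := 19/2
  d5 = d4*3 = 57/2
  d6 = d4*4 + d3/2 = 161/4
  d7 = d4 - d3*2 = 1/2
  d8 = d1/5 - 10 - d6 = -937/20
Walk from origin (0, 0):
  seg 1: up by d7 = 1/2 → (0, 1/2)
  seg 2: up by d1 = 17 → (0, 35/2)
  seg 3: right by d4 = 19/2 → (19/2, 35/2)
  seg 4: up by d2 = 19/5 → (19/2, 213/10)
  seg 5: right by d4 = 19/2 → (19, 213/10)
  seg 6: up by d2 = 19/5 → (19, 251/10)

d5 = 57/2
d6 = 161/4
d7 = 1/2
d8 = -937/20
endpoint = (19, 251/10)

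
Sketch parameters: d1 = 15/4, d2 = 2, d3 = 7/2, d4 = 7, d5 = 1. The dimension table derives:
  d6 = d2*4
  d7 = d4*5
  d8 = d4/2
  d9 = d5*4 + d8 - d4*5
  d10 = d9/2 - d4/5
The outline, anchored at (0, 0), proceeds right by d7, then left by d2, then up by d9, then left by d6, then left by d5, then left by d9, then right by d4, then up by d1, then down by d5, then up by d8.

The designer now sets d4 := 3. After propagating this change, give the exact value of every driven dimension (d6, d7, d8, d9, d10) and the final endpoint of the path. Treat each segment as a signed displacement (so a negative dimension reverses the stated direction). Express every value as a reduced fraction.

Apply edit: d4 := 3
  d6 = d2*4 = 8
  d7 = d4*5 = 15
  d8 = d4/2 = 3/2
  d9 = d5*4 + d8 - d4*5 = -19/2
  d10 = d9/2 - d4/5 = -107/20
Walk from origin (0, 0):
  seg 1: right by d7 = 15 → (15, 0)
  seg 2: left by d2 = 2 → (13, 0)
  seg 3: up by d9 = -19/2 → (13, -19/2)
  seg 4: left by d6 = 8 → (5, -19/2)
  seg 5: left by d5 = 1 → (4, -19/2)
  seg 6: left by d9 = -19/2 → (27/2, -19/2)
  seg 7: right by d4 = 3 → (33/2, -19/2)
  seg 8: up by d1 = 15/4 → (33/2, -23/4)
  seg 9: down by d5 = 1 → (33/2, -27/4)
  seg 10: up by d8 = 3/2 → (33/2, -21/4)

d6 = 8
d7 = 15
d8 = 3/2
d9 = -19/2
d10 = -107/20
endpoint = (33/2, -21/4)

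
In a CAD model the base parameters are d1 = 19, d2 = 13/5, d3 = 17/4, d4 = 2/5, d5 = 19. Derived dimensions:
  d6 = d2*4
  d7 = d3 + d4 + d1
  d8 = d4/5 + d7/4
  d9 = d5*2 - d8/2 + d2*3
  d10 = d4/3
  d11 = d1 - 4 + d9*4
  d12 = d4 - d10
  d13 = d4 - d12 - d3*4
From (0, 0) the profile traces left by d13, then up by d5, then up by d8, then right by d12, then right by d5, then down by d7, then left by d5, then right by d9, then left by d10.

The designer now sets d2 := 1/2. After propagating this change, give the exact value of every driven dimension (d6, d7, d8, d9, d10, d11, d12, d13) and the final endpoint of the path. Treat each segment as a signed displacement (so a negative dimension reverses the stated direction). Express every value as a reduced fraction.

d6 = 2
d7 = 473/20
d8 = 2397/400
d9 = 29203/800
d10 = 2/15
d11 = 32203/200
d12 = 4/15
d13 = -253/15
endpoint = (42803/800, 537/400)

Apply edit: d2 := 1/2
  d6 = d2*4 = 2
  d7 = d3 + d4 + d1 = 473/20
  d8 = d4/5 + d7/4 = 2397/400
  d9 = d5*2 - d8/2 + d2*3 = 29203/800
  d10 = d4/3 = 2/15
  d11 = d1 - 4 + d9*4 = 32203/200
  d12 = d4 - d10 = 4/15
  d13 = d4 - d12 - d3*4 = -253/15
Walk from origin (0, 0):
  seg 1: left by d13 = -253/15 → (253/15, 0)
  seg 2: up by d5 = 19 → (253/15, 19)
  seg 3: up by d8 = 2397/400 → (253/15, 9997/400)
  seg 4: right by d12 = 4/15 → (257/15, 9997/400)
  seg 5: right by d5 = 19 → (542/15, 9997/400)
  seg 6: down by d7 = 473/20 → (542/15, 537/400)
  seg 7: left by d5 = 19 → (257/15, 537/400)
  seg 8: right by d9 = 29203/800 → (128729/2400, 537/400)
  seg 9: left by d10 = 2/15 → (42803/800, 537/400)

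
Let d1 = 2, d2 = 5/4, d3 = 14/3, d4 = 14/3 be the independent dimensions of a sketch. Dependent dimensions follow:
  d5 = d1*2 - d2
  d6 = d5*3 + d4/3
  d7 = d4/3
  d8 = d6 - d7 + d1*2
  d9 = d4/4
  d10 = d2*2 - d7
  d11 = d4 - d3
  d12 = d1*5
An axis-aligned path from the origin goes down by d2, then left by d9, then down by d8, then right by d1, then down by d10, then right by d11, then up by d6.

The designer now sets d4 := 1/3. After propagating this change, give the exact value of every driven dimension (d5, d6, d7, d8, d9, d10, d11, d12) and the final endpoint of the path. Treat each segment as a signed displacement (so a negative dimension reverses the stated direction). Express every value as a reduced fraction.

Apply edit: d4 := 1/3
  d5 = d1*2 - d2 = 11/4
  d6 = d5*3 + d4/3 = 301/36
  d7 = d4/3 = 1/9
  d8 = d6 - d7 + d1*2 = 49/4
  d9 = d4/4 = 1/12
  d10 = d2*2 - d7 = 43/18
  d11 = d4 - d3 = -13/3
  d12 = d1*5 = 10
Walk from origin (0, 0):
  seg 1: down by d2 = 5/4 → (0, -5/4)
  seg 2: left by d9 = 1/12 → (-1/12, -5/4)
  seg 3: down by d8 = 49/4 → (-1/12, -27/2)
  seg 4: right by d1 = 2 → (23/12, -27/2)
  seg 5: down by d10 = 43/18 → (23/12, -143/9)
  seg 6: right by d11 = -13/3 → (-29/12, -143/9)
  seg 7: up by d6 = 301/36 → (-29/12, -271/36)

d5 = 11/4
d6 = 301/36
d7 = 1/9
d8 = 49/4
d9 = 1/12
d10 = 43/18
d11 = -13/3
d12 = 10
endpoint = (-29/12, -271/36)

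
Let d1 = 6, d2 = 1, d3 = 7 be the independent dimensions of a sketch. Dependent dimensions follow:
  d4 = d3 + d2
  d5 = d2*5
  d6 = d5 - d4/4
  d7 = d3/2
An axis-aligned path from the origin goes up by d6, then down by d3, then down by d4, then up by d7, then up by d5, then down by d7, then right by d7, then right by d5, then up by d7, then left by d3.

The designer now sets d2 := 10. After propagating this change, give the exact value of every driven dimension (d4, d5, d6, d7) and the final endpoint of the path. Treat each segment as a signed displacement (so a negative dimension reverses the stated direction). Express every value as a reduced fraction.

Apply edit: d2 := 10
  d4 = d3 + d2 = 17
  d5 = d2*5 = 50
  d6 = d5 - d4/4 = 183/4
  d7 = d3/2 = 7/2
Walk from origin (0, 0):
  seg 1: up by d6 = 183/4 → (0, 183/4)
  seg 2: down by d3 = 7 → (0, 155/4)
  seg 3: down by d4 = 17 → (0, 87/4)
  seg 4: up by d7 = 7/2 → (0, 101/4)
  seg 5: up by d5 = 50 → (0, 301/4)
  seg 6: down by d7 = 7/2 → (0, 287/4)
  seg 7: right by d7 = 7/2 → (7/2, 287/4)
  seg 8: right by d5 = 50 → (107/2, 287/4)
  seg 9: up by d7 = 7/2 → (107/2, 301/4)
  seg 10: left by d3 = 7 → (93/2, 301/4)

d4 = 17
d5 = 50
d6 = 183/4
d7 = 7/2
endpoint = (93/2, 301/4)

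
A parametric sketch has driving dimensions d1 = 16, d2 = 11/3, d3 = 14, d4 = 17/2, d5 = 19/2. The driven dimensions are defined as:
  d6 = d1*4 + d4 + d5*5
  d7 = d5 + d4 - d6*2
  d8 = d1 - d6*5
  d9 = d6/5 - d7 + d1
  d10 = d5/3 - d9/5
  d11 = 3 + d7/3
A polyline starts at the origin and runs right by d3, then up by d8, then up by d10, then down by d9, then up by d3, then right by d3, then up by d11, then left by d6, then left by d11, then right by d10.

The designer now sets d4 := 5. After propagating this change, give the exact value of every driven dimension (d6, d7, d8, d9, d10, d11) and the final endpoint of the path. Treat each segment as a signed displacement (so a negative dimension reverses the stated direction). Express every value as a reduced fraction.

d6 = 233/2
d7 = -437/2
d8 = -1133/2
d9 = 1289/5
d10 = -7259/150
d11 = -419/6
endpoint = (-3353/50, -139279/150)

Apply edit: d4 := 5
  d6 = d1*4 + d4 + d5*5 = 233/2
  d7 = d5 + d4 - d6*2 = -437/2
  d8 = d1 - d6*5 = -1133/2
  d9 = d6/5 - d7 + d1 = 1289/5
  d10 = d5/3 - d9/5 = -7259/150
  d11 = 3 + d7/3 = -419/6
Walk from origin (0, 0):
  seg 1: right by d3 = 14 → (14, 0)
  seg 2: up by d8 = -1133/2 → (14, -1133/2)
  seg 3: up by d10 = -7259/150 → (14, -46117/75)
  seg 4: down by d9 = 1289/5 → (14, -65452/75)
  seg 5: up by d3 = 14 → (14, -64402/75)
  seg 6: right by d3 = 14 → (28, -64402/75)
  seg 7: up by d11 = -419/6 → (28, -139279/150)
  seg 8: left by d6 = 233/2 → (-177/2, -139279/150)
  seg 9: left by d11 = -419/6 → (-56/3, -139279/150)
  seg 10: right by d10 = -7259/150 → (-3353/50, -139279/150)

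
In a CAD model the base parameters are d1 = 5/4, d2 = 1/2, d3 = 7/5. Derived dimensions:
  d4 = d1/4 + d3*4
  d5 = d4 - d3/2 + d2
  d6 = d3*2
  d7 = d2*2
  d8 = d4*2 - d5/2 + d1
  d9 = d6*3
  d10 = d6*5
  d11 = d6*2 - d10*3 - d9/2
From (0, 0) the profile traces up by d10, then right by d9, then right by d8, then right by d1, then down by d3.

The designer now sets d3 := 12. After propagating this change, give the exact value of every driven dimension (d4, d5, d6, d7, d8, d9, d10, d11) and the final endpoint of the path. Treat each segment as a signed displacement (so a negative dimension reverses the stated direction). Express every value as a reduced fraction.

d4 = 773/16
d5 = 685/16
d6 = 24
d7 = 1
d8 = 2447/32
d9 = 72
d10 = 120
d11 = -348
endpoint = (4791/32, 108)

Apply edit: d3 := 12
  d4 = d1/4 + d3*4 = 773/16
  d5 = d4 - d3/2 + d2 = 685/16
  d6 = d3*2 = 24
  d7 = d2*2 = 1
  d8 = d4*2 - d5/2 + d1 = 2447/32
  d9 = d6*3 = 72
  d10 = d6*5 = 120
  d11 = d6*2 - d10*3 - d9/2 = -348
Walk from origin (0, 0):
  seg 1: up by d10 = 120 → (0, 120)
  seg 2: right by d9 = 72 → (72, 120)
  seg 3: right by d8 = 2447/32 → (4751/32, 120)
  seg 4: right by d1 = 5/4 → (4791/32, 120)
  seg 5: down by d3 = 12 → (4791/32, 108)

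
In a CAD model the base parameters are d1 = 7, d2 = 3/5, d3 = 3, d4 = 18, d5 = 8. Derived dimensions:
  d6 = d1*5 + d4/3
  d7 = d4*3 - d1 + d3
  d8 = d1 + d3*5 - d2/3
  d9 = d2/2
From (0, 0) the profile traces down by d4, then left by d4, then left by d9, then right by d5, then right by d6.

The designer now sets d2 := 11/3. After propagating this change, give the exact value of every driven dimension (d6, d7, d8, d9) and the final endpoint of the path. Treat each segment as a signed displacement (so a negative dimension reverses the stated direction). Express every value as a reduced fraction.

Apply edit: d2 := 11/3
  d6 = d1*5 + d4/3 = 41
  d7 = d4*3 - d1 + d3 = 50
  d8 = d1 + d3*5 - d2/3 = 187/9
  d9 = d2/2 = 11/6
Walk from origin (0, 0):
  seg 1: down by d4 = 18 → (0, -18)
  seg 2: left by d4 = 18 → (-18, -18)
  seg 3: left by d9 = 11/6 → (-119/6, -18)
  seg 4: right by d5 = 8 → (-71/6, -18)
  seg 5: right by d6 = 41 → (175/6, -18)

d6 = 41
d7 = 50
d8 = 187/9
d9 = 11/6
endpoint = (175/6, -18)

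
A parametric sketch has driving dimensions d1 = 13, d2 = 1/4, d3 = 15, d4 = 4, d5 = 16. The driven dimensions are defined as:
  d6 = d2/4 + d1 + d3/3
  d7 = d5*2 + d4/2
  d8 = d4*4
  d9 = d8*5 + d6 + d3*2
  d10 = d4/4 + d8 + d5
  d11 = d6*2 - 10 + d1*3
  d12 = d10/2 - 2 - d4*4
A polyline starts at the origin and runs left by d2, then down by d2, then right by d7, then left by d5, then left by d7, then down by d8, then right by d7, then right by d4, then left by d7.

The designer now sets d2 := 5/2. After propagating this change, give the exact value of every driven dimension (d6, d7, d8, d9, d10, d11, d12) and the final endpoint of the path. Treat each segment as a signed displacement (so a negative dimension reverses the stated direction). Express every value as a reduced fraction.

Apply edit: d2 := 5/2
  d6 = d2/4 + d1 + d3/3 = 149/8
  d7 = d5*2 + d4/2 = 34
  d8 = d4*4 = 16
  d9 = d8*5 + d6 + d3*2 = 1029/8
  d10 = d4/4 + d8 + d5 = 33
  d11 = d6*2 - 10 + d1*3 = 265/4
  d12 = d10/2 - 2 - d4*4 = -3/2
Walk from origin (0, 0):
  seg 1: left by d2 = 5/2 → (-5/2, 0)
  seg 2: down by d2 = 5/2 → (-5/2, -5/2)
  seg 3: right by d7 = 34 → (63/2, -5/2)
  seg 4: left by d5 = 16 → (31/2, -5/2)
  seg 5: left by d7 = 34 → (-37/2, -5/2)
  seg 6: down by d8 = 16 → (-37/2, -37/2)
  seg 7: right by d7 = 34 → (31/2, -37/2)
  seg 8: right by d4 = 4 → (39/2, -37/2)
  seg 9: left by d7 = 34 → (-29/2, -37/2)

d6 = 149/8
d7 = 34
d8 = 16
d9 = 1029/8
d10 = 33
d11 = 265/4
d12 = -3/2
endpoint = (-29/2, -37/2)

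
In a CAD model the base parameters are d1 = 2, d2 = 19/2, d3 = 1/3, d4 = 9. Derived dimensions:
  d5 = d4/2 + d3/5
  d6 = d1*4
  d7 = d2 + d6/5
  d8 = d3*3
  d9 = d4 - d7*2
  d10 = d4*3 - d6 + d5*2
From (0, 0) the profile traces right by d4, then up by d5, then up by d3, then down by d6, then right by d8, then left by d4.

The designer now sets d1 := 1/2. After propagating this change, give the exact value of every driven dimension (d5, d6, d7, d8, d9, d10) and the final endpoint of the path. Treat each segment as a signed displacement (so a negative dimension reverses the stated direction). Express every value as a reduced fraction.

d5 = 137/30
d6 = 2
d7 = 99/10
d8 = 1
d9 = -54/5
d10 = 512/15
endpoint = (1, 29/10)

Apply edit: d1 := 1/2
  d5 = d4/2 + d3/5 = 137/30
  d6 = d1*4 = 2
  d7 = d2 + d6/5 = 99/10
  d8 = d3*3 = 1
  d9 = d4 - d7*2 = -54/5
  d10 = d4*3 - d6 + d5*2 = 512/15
Walk from origin (0, 0):
  seg 1: right by d4 = 9 → (9, 0)
  seg 2: up by d5 = 137/30 → (9, 137/30)
  seg 3: up by d3 = 1/3 → (9, 49/10)
  seg 4: down by d6 = 2 → (9, 29/10)
  seg 5: right by d8 = 1 → (10, 29/10)
  seg 6: left by d4 = 9 → (1, 29/10)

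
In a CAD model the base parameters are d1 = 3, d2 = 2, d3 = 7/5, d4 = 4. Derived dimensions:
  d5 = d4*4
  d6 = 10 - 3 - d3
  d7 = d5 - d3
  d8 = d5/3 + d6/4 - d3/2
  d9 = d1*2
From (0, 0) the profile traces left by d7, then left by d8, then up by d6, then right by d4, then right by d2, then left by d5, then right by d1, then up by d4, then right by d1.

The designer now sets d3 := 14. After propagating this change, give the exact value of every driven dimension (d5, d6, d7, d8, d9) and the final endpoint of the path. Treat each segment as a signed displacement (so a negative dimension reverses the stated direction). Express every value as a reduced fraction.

Apply edit: d3 := 14
  d5 = d4*4 = 16
  d6 = 10 - 3 - d3 = -7
  d7 = d5 - d3 = 2
  d8 = d5/3 + d6/4 - d3/2 = -41/12
  d9 = d1*2 = 6
Walk from origin (0, 0):
  seg 1: left by d7 = 2 → (-2, 0)
  seg 2: left by d8 = -41/12 → (17/12, 0)
  seg 3: up by d6 = -7 → (17/12, -7)
  seg 4: right by d4 = 4 → (65/12, -7)
  seg 5: right by d2 = 2 → (89/12, -7)
  seg 6: left by d5 = 16 → (-103/12, -7)
  seg 7: right by d1 = 3 → (-67/12, -7)
  seg 8: up by d4 = 4 → (-67/12, -3)
  seg 9: right by d1 = 3 → (-31/12, -3)

d5 = 16
d6 = -7
d7 = 2
d8 = -41/12
d9 = 6
endpoint = (-31/12, -3)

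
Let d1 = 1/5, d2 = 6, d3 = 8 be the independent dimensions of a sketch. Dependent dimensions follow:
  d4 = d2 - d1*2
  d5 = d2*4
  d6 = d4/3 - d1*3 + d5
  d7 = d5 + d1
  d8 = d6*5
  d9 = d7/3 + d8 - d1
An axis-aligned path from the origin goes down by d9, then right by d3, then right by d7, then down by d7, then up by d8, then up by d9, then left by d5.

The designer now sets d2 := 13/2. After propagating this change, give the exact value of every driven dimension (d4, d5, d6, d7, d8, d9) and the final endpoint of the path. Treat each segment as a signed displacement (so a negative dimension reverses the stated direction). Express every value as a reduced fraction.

Apply edit: d2 := 13/2
  d4 = d2 - d1*2 = 61/10
  d5 = d2*4 = 26
  d6 = d4/3 - d1*3 + d5 = 823/30
  d7 = d5 + d1 = 131/5
  d8 = d6*5 = 823/6
  d9 = d7/3 + d8 - d1 = 1457/10
Walk from origin (0, 0):
  seg 1: down by d9 = 1457/10 → (0, -1457/10)
  seg 2: right by d3 = 8 → (8, -1457/10)
  seg 3: right by d7 = 131/5 → (171/5, -1457/10)
  seg 4: down by d7 = 131/5 → (171/5, -1719/10)
  seg 5: up by d8 = 823/6 → (171/5, -521/15)
  seg 6: up by d9 = 1457/10 → (171/5, 3329/30)
  seg 7: left by d5 = 26 → (41/5, 3329/30)

d4 = 61/10
d5 = 26
d6 = 823/30
d7 = 131/5
d8 = 823/6
d9 = 1457/10
endpoint = (41/5, 3329/30)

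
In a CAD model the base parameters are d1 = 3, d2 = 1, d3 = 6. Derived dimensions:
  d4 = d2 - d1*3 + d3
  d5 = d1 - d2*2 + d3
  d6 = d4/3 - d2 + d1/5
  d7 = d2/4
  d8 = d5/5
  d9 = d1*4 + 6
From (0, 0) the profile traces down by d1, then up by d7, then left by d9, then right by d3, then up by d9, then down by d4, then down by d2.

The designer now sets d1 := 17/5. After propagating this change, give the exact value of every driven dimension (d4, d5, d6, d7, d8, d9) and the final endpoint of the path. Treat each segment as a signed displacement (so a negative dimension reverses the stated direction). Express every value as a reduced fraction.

d4 = -16/5
d5 = 37/5
d6 = -104/75
d7 = 1/4
d8 = 37/25
d9 = 98/5
endpoint = (-68/5, 373/20)

Apply edit: d1 := 17/5
  d4 = d2 - d1*3 + d3 = -16/5
  d5 = d1 - d2*2 + d3 = 37/5
  d6 = d4/3 - d2 + d1/5 = -104/75
  d7 = d2/4 = 1/4
  d8 = d5/5 = 37/25
  d9 = d1*4 + 6 = 98/5
Walk from origin (0, 0):
  seg 1: down by d1 = 17/5 → (0, -17/5)
  seg 2: up by d7 = 1/4 → (0, -63/20)
  seg 3: left by d9 = 98/5 → (-98/5, -63/20)
  seg 4: right by d3 = 6 → (-68/5, -63/20)
  seg 5: up by d9 = 98/5 → (-68/5, 329/20)
  seg 6: down by d4 = -16/5 → (-68/5, 393/20)
  seg 7: down by d2 = 1 → (-68/5, 373/20)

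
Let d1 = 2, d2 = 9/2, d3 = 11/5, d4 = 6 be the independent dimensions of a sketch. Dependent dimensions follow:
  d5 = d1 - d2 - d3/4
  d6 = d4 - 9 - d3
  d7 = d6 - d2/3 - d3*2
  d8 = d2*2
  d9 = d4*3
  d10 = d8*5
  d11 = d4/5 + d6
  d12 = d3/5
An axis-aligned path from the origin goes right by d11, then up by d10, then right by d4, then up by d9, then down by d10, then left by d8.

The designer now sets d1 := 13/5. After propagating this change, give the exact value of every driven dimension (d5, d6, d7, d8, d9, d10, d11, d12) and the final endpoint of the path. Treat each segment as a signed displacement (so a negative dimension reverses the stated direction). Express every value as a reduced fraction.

d5 = -49/20
d6 = -26/5
d7 = -111/10
d8 = 9
d9 = 18
d10 = 45
d11 = -4
d12 = 11/25
endpoint = (-7, 18)

Apply edit: d1 := 13/5
  d5 = d1 - d2 - d3/4 = -49/20
  d6 = d4 - 9 - d3 = -26/5
  d7 = d6 - d2/3 - d3*2 = -111/10
  d8 = d2*2 = 9
  d9 = d4*3 = 18
  d10 = d8*5 = 45
  d11 = d4/5 + d6 = -4
  d12 = d3/5 = 11/25
Walk from origin (0, 0):
  seg 1: right by d11 = -4 → (-4, 0)
  seg 2: up by d10 = 45 → (-4, 45)
  seg 3: right by d4 = 6 → (2, 45)
  seg 4: up by d9 = 18 → (2, 63)
  seg 5: down by d10 = 45 → (2, 18)
  seg 6: left by d8 = 9 → (-7, 18)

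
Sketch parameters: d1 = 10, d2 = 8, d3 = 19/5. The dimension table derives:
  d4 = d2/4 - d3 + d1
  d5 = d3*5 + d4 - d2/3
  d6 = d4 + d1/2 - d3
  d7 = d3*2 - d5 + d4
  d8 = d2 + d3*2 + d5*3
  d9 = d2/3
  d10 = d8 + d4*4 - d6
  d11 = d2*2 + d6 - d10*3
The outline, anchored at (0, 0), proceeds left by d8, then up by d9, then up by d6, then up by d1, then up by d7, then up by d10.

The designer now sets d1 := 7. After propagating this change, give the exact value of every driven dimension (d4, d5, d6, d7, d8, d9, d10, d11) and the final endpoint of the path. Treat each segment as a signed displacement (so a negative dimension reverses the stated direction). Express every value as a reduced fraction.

d4 = 26/5
d5 = 323/15
d6 = 49/10
d7 = -131/15
d8 = 401/5
d9 = 8/3
d10 = 961/10
d11 = -1337/5
endpoint = (-401/5, 1529/15)

Apply edit: d1 := 7
  d4 = d2/4 - d3 + d1 = 26/5
  d5 = d3*5 + d4 - d2/3 = 323/15
  d6 = d4 + d1/2 - d3 = 49/10
  d7 = d3*2 - d5 + d4 = -131/15
  d8 = d2 + d3*2 + d5*3 = 401/5
  d9 = d2/3 = 8/3
  d10 = d8 + d4*4 - d6 = 961/10
  d11 = d2*2 + d6 - d10*3 = -1337/5
Walk from origin (0, 0):
  seg 1: left by d8 = 401/5 → (-401/5, 0)
  seg 2: up by d9 = 8/3 → (-401/5, 8/3)
  seg 3: up by d6 = 49/10 → (-401/5, 227/30)
  seg 4: up by d1 = 7 → (-401/5, 437/30)
  seg 5: up by d7 = -131/15 → (-401/5, 35/6)
  seg 6: up by d10 = 961/10 → (-401/5, 1529/15)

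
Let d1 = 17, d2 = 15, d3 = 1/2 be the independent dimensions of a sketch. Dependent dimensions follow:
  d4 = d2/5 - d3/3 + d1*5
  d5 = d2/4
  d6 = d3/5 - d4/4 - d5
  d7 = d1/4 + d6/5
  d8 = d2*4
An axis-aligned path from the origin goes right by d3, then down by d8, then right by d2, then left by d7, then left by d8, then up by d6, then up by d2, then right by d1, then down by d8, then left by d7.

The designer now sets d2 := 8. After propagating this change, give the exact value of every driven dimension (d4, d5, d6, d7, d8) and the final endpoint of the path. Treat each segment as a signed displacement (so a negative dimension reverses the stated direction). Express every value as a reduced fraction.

d4 = 2593/30
d5 = 2
d6 = -2821/120
d7 = -271/600
d8 = 32
endpoint = (-1679/300, -9541/120)

Apply edit: d2 := 8
  d4 = d2/5 - d3/3 + d1*5 = 2593/30
  d5 = d2/4 = 2
  d6 = d3/5 - d4/4 - d5 = -2821/120
  d7 = d1/4 + d6/5 = -271/600
  d8 = d2*4 = 32
Walk from origin (0, 0):
  seg 1: right by d3 = 1/2 → (1/2, 0)
  seg 2: down by d8 = 32 → (1/2, -32)
  seg 3: right by d2 = 8 → (17/2, -32)
  seg 4: left by d7 = -271/600 → (5371/600, -32)
  seg 5: left by d8 = 32 → (-13829/600, -32)
  seg 6: up by d6 = -2821/120 → (-13829/600, -6661/120)
  seg 7: up by d2 = 8 → (-13829/600, -5701/120)
  seg 8: right by d1 = 17 → (-3629/600, -5701/120)
  seg 9: down by d8 = 32 → (-3629/600, -9541/120)
  seg 10: left by d7 = -271/600 → (-1679/300, -9541/120)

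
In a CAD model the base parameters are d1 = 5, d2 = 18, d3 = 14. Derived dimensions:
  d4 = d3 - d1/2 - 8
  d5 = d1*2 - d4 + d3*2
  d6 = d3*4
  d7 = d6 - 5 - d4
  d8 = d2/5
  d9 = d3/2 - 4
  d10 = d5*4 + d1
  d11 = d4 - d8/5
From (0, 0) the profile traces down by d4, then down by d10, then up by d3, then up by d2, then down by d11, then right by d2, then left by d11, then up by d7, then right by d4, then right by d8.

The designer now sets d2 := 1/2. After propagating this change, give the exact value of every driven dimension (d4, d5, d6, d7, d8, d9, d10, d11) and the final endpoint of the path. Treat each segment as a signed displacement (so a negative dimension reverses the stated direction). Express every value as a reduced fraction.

Apply edit: d2 := 1/2
  d4 = d3 - d1/2 - 8 = 7/2
  d5 = d1*2 - d4 + d3*2 = 69/2
  d6 = d3*4 = 56
  d7 = d6 - 5 - d4 = 95/2
  d8 = d2/5 = 1/10
  d9 = d3/2 - 4 = 3
  d10 = d5*4 + d1 = 143
  d11 = d4 - d8/5 = 87/25
Walk from origin (0, 0):
  seg 1: down by d4 = 7/2 → (0, -7/2)
  seg 2: down by d10 = 143 → (0, -293/2)
  seg 3: up by d3 = 14 → (0, -265/2)
  seg 4: up by d2 = 1/2 → (0, -132)
  seg 5: down by d11 = 87/25 → (0, -3387/25)
  seg 6: right by d2 = 1/2 → (1/2, -3387/25)
  seg 7: left by d11 = 87/25 → (-149/50, -3387/25)
  seg 8: up by d7 = 95/2 → (-149/50, -4399/50)
  seg 9: right by d4 = 7/2 → (13/25, -4399/50)
  seg 10: right by d8 = 1/10 → (31/50, -4399/50)

d4 = 7/2
d5 = 69/2
d6 = 56
d7 = 95/2
d8 = 1/10
d9 = 3
d10 = 143
d11 = 87/25
endpoint = (31/50, -4399/50)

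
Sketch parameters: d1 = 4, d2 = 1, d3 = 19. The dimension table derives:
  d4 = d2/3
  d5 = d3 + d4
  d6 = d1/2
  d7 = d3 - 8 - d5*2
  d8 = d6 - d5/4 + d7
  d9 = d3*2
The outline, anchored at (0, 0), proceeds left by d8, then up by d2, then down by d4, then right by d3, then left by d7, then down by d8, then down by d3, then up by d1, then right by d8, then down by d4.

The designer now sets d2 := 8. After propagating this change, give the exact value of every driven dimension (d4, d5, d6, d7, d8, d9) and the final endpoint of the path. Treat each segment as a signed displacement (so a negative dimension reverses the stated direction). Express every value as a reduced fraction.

d4 = 8/3
d5 = 65/3
d6 = 2
d7 = -97/3
d8 = -143/4
d9 = 38
endpoint = (154/3, 281/12)

Apply edit: d2 := 8
  d4 = d2/3 = 8/3
  d5 = d3 + d4 = 65/3
  d6 = d1/2 = 2
  d7 = d3 - 8 - d5*2 = -97/3
  d8 = d6 - d5/4 + d7 = -143/4
  d9 = d3*2 = 38
Walk from origin (0, 0):
  seg 1: left by d8 = -143/4 → (143/4, 0)
  seg 2: up by d2 = 8 → (143/4, 8)
  seg 3: down by d4 = 8/3 → (143/4, 16/3)
  seg 4: right by d3 = 19 → (219/4, 16/3)
  seg 5: left by d7 = -97/3 → (1045/12, 16/3)
  seg 6: down by d8 = -143/4 → (1045/12, 493/12)
  seg 7: down by d3 = 19 → (1045/12, 265/12)
  seg 8: up by d1 = 4 → (1045/12, 313/12)
  seg 9: right by d8 = -143/4 → (154/3, 313/12)
  seg 10: down by d4 = 8/3 → (154/3, 281/12)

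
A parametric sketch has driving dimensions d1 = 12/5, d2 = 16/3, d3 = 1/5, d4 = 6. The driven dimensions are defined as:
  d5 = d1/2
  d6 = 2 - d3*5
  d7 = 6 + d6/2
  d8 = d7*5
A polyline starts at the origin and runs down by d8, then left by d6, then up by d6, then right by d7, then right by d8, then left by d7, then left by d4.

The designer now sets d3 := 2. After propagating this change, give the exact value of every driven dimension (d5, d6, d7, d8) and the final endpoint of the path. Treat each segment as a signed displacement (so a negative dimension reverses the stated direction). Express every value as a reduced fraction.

Apply edit: d3 := 2
  d5 = d1/2 = 6/5
  d6 = 2 - d3*5 = -8
  d7 = 6 + d6/2 = 2
  d8 = d7*5 = 10
Walk from origin (0, 0):
  seg 1: down by d8 = 10 → (0, -10)
  seg 2: left by d6 = -8 → (8, -10)
  seg 3: up by d6 = -8 → (8, -18)
  seg 4: right by d7 = 2 → (10, -18)
  seg 5: right by d8 = 10 → (20, -18)
  seg 6: left by d7 = 2 → (18, -18)
  seg 7: left by d4 = 6 → (12, -18)

d5 = 6/5
d6 = -8
d7 = 2
d8 = 10
endpoint = (12, -18)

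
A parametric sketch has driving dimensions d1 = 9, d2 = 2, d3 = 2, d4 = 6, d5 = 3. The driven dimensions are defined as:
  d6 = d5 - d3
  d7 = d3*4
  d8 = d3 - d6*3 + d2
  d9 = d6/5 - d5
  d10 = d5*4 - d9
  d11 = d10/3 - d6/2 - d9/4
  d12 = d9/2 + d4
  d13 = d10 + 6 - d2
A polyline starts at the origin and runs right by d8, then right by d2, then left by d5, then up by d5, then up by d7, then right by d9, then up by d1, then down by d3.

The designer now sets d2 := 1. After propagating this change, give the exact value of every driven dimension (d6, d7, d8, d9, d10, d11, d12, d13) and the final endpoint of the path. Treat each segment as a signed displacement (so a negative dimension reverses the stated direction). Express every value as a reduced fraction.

d6 = 1
d7 = 8
d8 = 0
d9 = -14/5
d10 = 74/5
d11 = 77/15
d12 = 23/5
d13 = 99/5
endpoint = (-24/5, 18)

Apply edit: d2 := 1
  d6 = d5 - d3 = 1
  d7 = d3*4 = 8
  d8 = d3 - d6*3 + d2 = 0
  d9 = d6/5 - d5 = -14/5
  d10 = d5*4 - d9 = 74/5
  d11 = d10/3 - d6/2 - d9/4 = 77/15
  d12 = d9/2 + d4 = 23/5
  d13 = d10 + 6 - d2 = 99/5
Walk from origin (0, 0):
  seg 1: right by d8 = 0 → (0, 0)
  seg 2: right by d2 = 1 → (1, 0)
  seg 3: left by d5 = 3 → (-2, 0)
  seg 4: up by d5 = 3 → (-2, 3)
  seg 5: up by d7 = 8 → (-2, 11)
  seg 6: right by d9 = -14/5 → (-24/5, 11)
  seg 7: up by d1 = 9 → (-24/5, 20)
  seg 8: down by d3 = 2 → (-24/5, 18)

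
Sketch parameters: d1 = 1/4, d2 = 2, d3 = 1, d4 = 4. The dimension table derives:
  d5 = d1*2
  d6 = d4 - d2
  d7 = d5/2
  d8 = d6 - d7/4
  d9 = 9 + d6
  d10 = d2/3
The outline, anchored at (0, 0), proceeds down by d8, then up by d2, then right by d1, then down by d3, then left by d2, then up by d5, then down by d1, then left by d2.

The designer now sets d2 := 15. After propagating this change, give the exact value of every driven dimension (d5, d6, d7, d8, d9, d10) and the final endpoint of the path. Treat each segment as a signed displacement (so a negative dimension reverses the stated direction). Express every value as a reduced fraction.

d5 = 1/2
d6 = -11
d7 = 1/4
d8 = -177/16
d9 = -2
d10 = 5
endpoint = (-119/4, 405/16)

Apply edit: d2 := 15
  d5 = d1*2 = 1/2
  d6 = d4 - d2 = -11
  d7 = d5/2 = 1/4
  d8 = d6 - d7/4 = -177/16
  d9 = 9 + d6 = -2
  d10 = d2/3 = 5
Walk from origin (0, 0):
  seg 1: down by d8 = -177/16 → (0, 177/16)
  seg 2: up by d2 = 15 → (0, 417/16)
  seg 3: right by d1 = 1/4 → (1/4, 417/16)
  seg 4: down by d3 = 1 → (1/4, 401/16)
  seg 5: left by d2 = 15 → (-59/4, 401/16)
  seg 6: up by d5 = 1/2 → (-59/4, 409/16)
  seg 7: down by d1 = 1/4 → (-59/4, 405/16)
  seg 8: left by d2 = 15 → (-119/4, 405/16)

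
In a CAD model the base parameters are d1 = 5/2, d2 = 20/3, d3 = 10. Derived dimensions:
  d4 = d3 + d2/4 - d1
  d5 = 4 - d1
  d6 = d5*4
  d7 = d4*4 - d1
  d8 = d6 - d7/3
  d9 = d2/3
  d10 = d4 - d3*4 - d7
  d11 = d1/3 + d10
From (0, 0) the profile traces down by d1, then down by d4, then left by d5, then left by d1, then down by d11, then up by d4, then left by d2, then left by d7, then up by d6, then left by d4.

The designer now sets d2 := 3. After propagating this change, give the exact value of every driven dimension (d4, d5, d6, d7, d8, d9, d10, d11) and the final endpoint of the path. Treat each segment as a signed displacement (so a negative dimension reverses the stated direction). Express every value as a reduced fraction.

Apply edit: d2 := 3
  d4 = d3 + d2/4 - d1 = 33/4
  d5 = 4 - d1 = 3/2
  d6 = d5*4 = 6
  d7 = d4*4 - d1 = 61/2
  d8 = d6 - d7/3 = -25/6
  d9 = d2/3 = 1
  d10 = d4 - d3*4 - d7 = -249/4
  d11 = d1/3 + d10 = -737/12
Walk from origin (0, 0):
  seg 1: down by d1 = 5/2 → (0, -5/2)
  seg 2: down by d4 = 33/4 → (0, -43/4)
  seg 3: left by d5 = 3/2 → (-3/2, -43/4)
  seg 4: left by d1 = 5/2 → (-4, -43/4)
  seg 5: down by d11 = -737/12 → (-4, 152/3)
  seg 6: up by d4 = 33/4 → (-4, 707/12)
  seg 7: left by d2 = 3 → (-7, 707/12)
  seg 8: left by d7 = 61/2 → (-75/2, 707/12)
  seg 9: up by d6 = 6 → (-75/2, 779/12)
  seg 10: left by d4 = 33/4 → (-183/4, 779/12)

d4 = 33/4
d5 = 3/2
d6 = 6
d7 = 61/2
d8 = -25/6
d9 = 1
d10 = -249/4
d11 = -737/12
endpoint = (-183/4, 779/12)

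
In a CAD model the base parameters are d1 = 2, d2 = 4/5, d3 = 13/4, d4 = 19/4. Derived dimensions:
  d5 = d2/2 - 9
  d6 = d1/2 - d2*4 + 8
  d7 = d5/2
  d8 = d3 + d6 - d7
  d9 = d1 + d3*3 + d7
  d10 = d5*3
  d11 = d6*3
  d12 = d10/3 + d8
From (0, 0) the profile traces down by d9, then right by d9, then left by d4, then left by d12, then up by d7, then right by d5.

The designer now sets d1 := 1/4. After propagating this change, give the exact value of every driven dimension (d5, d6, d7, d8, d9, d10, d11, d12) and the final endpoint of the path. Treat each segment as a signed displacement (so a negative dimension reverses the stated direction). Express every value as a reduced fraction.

Apply edit: d1 := 1/4
  d5 = d2/2 - 9 = -43/5
  d6 = d1/2 - d2*4 + 8 = 197/40
  d7 = d5/2 = -43/10
  d8 = d3 + d6 - d7 = 499/40
  d9 = d1 + d3*3 + d7 = 57/10
  d10 = d5*3 = -129/5
  d11 = d6*3 = 591/40
  d12 = d10/3 + d8 = 31/8
Walk from origin (0, 0):
  seg 1: down by d9 = 57/10 → (0, -57/10)
  seg 2: right by d9 = 57/10 → (57/10, -57/10)
  seg 3: left by d4 = 19/4 → (19/20, -57/10)
  seg 4: left by d12 = 31/8 → (-117/40, -57/10)
  seg 5: up by d7 = -43/10 → (-117/40, -10)
  seg 6: right by d5 = -43/5 → (-461/40, -10)

d5 = -43/5
d6 = 197/40
d7 = -43/10
d8 = 499/40
d9 = 57/10
d10 = -129/5
d11 = 591/40
d12 = 31/8
endpoint = (-461/40, -10)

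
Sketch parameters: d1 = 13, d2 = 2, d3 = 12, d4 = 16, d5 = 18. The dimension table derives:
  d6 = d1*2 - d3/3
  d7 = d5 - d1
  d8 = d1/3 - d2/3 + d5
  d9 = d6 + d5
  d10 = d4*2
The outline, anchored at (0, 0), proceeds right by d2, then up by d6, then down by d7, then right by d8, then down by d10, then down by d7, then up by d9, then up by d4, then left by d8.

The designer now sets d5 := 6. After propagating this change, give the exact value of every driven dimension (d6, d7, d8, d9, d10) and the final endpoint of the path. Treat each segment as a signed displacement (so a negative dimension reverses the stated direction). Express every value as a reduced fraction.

Apply edit: d5 := 6
  d6 = d1*2 - d3/3 = 22
  d7 = d5 - d1 = -7
  d8 = d1/3 - d2/3 + d5 = 29/3
  d9 = d6 + d5 = 28
  d10 = d4*2 = 32
Walk from origin (0, 0):
  seg 1: right by d2 = 2 → (2, 0)
  seg 2: up by d6 = 22 → (2, 22)
  seg 3: down by d7 = -7 → (2, 29)
  seg 4: right by d8 = 29/3 → (35/3, 29)
  seg 5: down by d10 = 32 → (35/3, -3)
  seg 6: down by d7 = -7 → (35/3, 4)
  seg 7: up by d9 = 28 → (35/3, 32)
  seg 8: up by d4 = 16 → (35/3, 48)
  seg 9: left by d8 = 29/3 → (2, 48)

d6 = 22
d7 = -7
d8 = 29/3
d9 = 28
d10 = 32
endpoint = (2, 48)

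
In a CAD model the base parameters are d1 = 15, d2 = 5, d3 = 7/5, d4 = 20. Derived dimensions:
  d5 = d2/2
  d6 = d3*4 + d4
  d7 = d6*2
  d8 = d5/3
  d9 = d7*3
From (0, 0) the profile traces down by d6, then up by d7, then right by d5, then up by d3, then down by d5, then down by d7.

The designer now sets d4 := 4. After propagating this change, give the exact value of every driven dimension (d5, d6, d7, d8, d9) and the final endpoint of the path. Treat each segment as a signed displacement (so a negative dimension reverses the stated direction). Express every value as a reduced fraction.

d5 = 5/2
d6 = 48/5
d7 = 96/5
d8 = 5/6
d9 = 288/5
endpoint = (5/2, -107/10)

Apply edit: d4 := 4
  d5 = d2/2 = 5/2
  d6 = d3*4 + d4 = 48/5
  d7 = d6*2 = 96/5
  d8 = d5/3 = 5/6
  d9 = d7*3 = 288/5
Walk from origin (0, 0):
  seg 1: down by d6 = 48/5 → (0, -48/5)
  seg 2: up by d7 = 96/5 → (0, 48/5)
  seg 3: right by d5 = 5/2 → (5/2, 48/5)
  seg 4: up by d3 = 7/5 → (5/2, 11)
  seg 5: down by d5 = 5/2 → (5/2, 17/2)
  seg 6: down by d7 = 96/5 → (5/2, -107/10)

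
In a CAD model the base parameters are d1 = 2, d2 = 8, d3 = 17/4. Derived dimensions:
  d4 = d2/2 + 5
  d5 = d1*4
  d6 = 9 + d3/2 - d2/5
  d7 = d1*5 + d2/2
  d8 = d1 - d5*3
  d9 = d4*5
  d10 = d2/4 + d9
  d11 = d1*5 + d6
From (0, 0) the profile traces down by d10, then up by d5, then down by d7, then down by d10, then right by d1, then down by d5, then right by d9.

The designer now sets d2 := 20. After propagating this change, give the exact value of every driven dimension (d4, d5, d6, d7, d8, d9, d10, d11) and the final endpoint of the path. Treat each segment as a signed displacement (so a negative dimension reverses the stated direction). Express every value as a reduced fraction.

d4 = 15
d5 = 8
d6 = 57/8
d7 = 20
d8 = -22
d9 = 75
d10 = 80
d11 = 137/8
endpoint = (77, -180)

Apply edit: d2 := 20
  d4 = d2/2 + 5 = 15
  d5 = d1*4 = 8
  d6 = 9 + d3/2 - d2/5 = 57/8
  d7 = d1*5 + d2/2 = 20
  d8 = d1 - d5*3 = -22
  d9 = d4*5 = 75
  d10 = d2/4 + d9 = 80
  d11 = d1*5 + d6 = 137/8
Walk from origin (0, 0):
  seg 1: down by d10 = 80 → (0, -80)
  seg 2: up by d5 = 8 → (0, -72)
  seg 3: down by d7 = 20 → (0, -92)
  seg 4: down by d10 = 80 → (0, -172)
  seg 5: right by d1 = 2 → (2, -172)
  seg 6: down by d5 = 8 → (2, -180)
  seg 7: right by d9 = 75 → (77, -180)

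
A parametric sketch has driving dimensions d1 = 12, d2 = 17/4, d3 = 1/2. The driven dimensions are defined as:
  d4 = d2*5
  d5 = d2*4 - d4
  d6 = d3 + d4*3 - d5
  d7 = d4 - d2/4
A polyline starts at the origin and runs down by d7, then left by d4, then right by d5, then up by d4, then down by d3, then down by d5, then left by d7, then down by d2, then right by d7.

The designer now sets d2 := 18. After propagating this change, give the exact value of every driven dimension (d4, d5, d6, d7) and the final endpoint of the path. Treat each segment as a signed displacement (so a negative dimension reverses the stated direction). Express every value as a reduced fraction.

d4 = 90
d5 = -18
d6 = 577/2
d7 = 171/2
endpoint = (-108, 4)

Apply edit: d2 := 18
  d4 = d2*5 = 90
  d5 = d2*4 - d4 = -18
  d6 = d3 + d4*3 - d5 = 577/2
  d7 = d4 - d2/4 = 171/2
Walk from origin (0, 0):
  seg 1: down by d7 = 171/2 → (0, -171/2)
  seg 2: left by d4 = 90 → (-90, -171/2)
  seg 3: right by d5 = -18 → (-108, -171/2)
  seg 4: up by d4 = 90 → (-108, 9/2)
  seg 5: down by d3 = 1/2 → (-108, 4)
  seg 6: down by d5 = -18 → (-108, 22)
  seg 7: left by d7 = 171/2 → (-387/2, 22)
  seg 8: down by d2 = 18 → (-387/2, 4)
  seg 9: right by d7 = 171/2 → (-108, 4)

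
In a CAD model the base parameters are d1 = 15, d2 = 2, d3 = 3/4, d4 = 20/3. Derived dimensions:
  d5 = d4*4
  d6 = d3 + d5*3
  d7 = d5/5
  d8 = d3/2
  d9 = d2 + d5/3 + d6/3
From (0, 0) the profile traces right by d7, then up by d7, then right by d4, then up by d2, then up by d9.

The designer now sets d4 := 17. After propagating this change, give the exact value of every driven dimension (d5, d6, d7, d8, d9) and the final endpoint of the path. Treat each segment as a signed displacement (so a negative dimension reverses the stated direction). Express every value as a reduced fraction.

d5 = 68
d6 = 819/4
d7 = 68/5
d8 = 3/8
d9 = 1115/12
endpoint = (153/5, 6511/60)

Apply edit: d4 := 17
  d5 = d4*4 = 68
  d6 = d3 + d5*3 = 819/4
  d7 = d5/5 = 68/5
  d8 = d3/2 = 3/8
  d9 = d2 + d5/3 + d6/3 = 1115/12
Walk from origin (0, 0):
  seg 1: right by d7 = 68/5 → (68/5, 0)
  seg 2: up by d7 = 68/5 → (68/5, 68/5)
  seg 3: right by d4 = 17 → (153/5, 68/5)
  seg 4: up by d2 = 2 → (153/5, 78/5)
  seg 5: up by d9 = 1115/12 → (153/5, 6511/60)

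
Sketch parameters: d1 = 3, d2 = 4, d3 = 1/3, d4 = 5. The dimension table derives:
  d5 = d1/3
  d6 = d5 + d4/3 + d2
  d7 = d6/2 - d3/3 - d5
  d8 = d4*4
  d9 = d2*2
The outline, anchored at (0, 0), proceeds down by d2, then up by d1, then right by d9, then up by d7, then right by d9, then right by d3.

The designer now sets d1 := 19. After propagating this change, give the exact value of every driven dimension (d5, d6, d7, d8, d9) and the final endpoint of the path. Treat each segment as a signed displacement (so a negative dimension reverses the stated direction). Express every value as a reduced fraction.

Apply edit: d1 := 19
  d5 = d1/3 = 19/3
  d6 = d5 + d4/3 + d2 = 12
  d7 = d6/2 - d3/3 - d5 = -4/9
  d8 = d4*4 = 20
  d9 = d2*2 = 8
Walk from origin (0, 0):
  seg 1: down by d2 = 4 → (0, -4)
  seg 2: up by d1 = 19 → (0, 15)
  seg 3: right by d9 = 8 → (8, 15)
  seg 4: up by d7 = -4/9 → (8, 131/9)
  seg 5: right by d9 = 8 → (16, 131/9)
  seg 6: right by d3 = 1/3 → (49/3, 131/9)

d5 = 19/3
d6 = 12
d7 = -4/9
d8 = 20
d9 = 8
endpoint = (49/3, 131/9)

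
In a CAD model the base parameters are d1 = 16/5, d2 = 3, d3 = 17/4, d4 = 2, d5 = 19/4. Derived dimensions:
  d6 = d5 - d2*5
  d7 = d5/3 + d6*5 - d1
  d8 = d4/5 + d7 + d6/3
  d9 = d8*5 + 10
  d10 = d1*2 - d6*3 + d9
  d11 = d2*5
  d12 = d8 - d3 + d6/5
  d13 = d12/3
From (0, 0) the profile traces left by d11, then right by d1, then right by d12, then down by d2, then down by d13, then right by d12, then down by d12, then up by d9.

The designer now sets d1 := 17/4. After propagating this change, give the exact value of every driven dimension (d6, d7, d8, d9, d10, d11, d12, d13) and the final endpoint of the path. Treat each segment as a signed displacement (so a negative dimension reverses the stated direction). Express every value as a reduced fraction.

d6 = -41/4
d7 = -647/12
d8 = -854/15
d9 = -824/3
d10 = -2825/12
d11 = 15
d12 = -1897/30
d13 = -1897/90
endpoint = (-8233/60, -8701/45)

Apply edit: d1 := 17/4
  d6 = d5 - d2*5 = -41/4
  d7 = d5/3 + d6*5 - d1 = -647/12
  d8 = d4/5 + d7 + d6/3 = -854/15
  d9 = d8*5 + 10 = -824/3
  d10 = d1*2 - d6*3 + d9 = -2825/12
  d11 = d2*5 = 15
  d12 = d8 - d3 + d6/5 = -1897/30
  d13 = d12/3 = -1897/90
Walk from origin (0, 0):
  seg 1: left by d11 = 15 → (-15, 0)
  seg 2: right by d1 = 17/4 → (-43/4, 0)
  seg 3: right by d12 = -1897/30 → (-4439/60, 0)
  seg 4: down by d2 = 3 → (-4439/60, -3)
  seg 5: down by d13 = -1897/90 → (-4439/60, 1627/90)
  seg 6: right by d12 = -1897/30 → (-8233/60, 1627/90)
  seg 7: down by d12 = -1897/30 → (-8233/60, 3659/45)
  seg 8: up by d9 = -824/3 → (-8233/60, -8701/45)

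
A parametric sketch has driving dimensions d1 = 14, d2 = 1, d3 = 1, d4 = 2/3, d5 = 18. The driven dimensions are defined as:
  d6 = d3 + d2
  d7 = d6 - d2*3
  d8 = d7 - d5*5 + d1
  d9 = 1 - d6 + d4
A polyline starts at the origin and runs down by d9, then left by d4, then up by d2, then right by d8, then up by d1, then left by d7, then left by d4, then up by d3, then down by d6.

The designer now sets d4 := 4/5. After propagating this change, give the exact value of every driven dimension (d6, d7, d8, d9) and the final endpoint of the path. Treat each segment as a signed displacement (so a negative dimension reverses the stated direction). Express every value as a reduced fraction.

Apply edit: d4 := 4/5
  d6 = d3 + d2 = 2
  d7 = d6 - d2*3 = -1
  d8 = d7 - d5*5 + d1 = -77
  d9 = 1 - d6 + d4 = -1/5
Walk from origin (0, 0):
  seg 1: down by d9 = -1/5 → (0, 1/5)
  seg 2: left by d4 = 4/5 → (-4/5, 1/5)
  seg 3: up by d2 = 1 → (-4/5, 6/5)
  seg 4: right by d8 = -77 → (-389/5, 6/5)
  seg 5: up by d1 = 14 → (-389/5, 76/5)
  seg 6: left by d7 = -1 → (-384/5, 76/5)
  seg 7: left by d4 = 4/5 → (-388/5, 76/5)
  seg 8: up by d3 = 1 → (-388/5, 81/5)
  seg 9: down by d6 = 2 → (-388/5, 71/5)

d6 = 2
d7 = -1
d8 = -77
d9 = -1/5
endpoint = (-388/5, 71/5)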